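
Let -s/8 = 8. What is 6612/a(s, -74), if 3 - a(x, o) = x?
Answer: 6612/67 ≈ 98.687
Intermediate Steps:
s = -64 (s = -8*8 = -64)
a(x, o) = 3 - x
6612/a(s, -74) = 6612/(3 - 1*(-64)) = 6612/(3 + 64) = 6612/67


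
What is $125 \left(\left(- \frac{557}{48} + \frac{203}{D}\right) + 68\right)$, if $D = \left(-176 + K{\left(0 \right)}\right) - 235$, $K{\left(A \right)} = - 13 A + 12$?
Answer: $\frac{6371125}{912} \approx 6985.9$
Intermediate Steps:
$K{\left(A \right)} = 12 - 13 A$
$D = -399$ ($D = \left(-176 + \left(12 - 0\right)\right) - 235 = \left(-176 + \left(12 + 0\right)\right) - 235 = \left(-176 + 12\right) - 235 = -164 - 235 = -399$)
$125 \left(\left(- \frac{557}{48} + \frac{203}{D}\right) + 68\right) = 125 \left(\left(- \frac{557}{48} + \frac{203}{-399}\right) + 68\right) = 125 \left(\left(\left(-557\right) \frac{1}{48} + 203 \left(- \frac{1}{399}\right)\right) + 68\right) = 125 \left(\left(- \frac{557}{48} - \frac{29}{57}\right) + 68\right) = 125 \left(- \frac{11047}{912} + 68\right) = 125 \cdot \frac{50969}{912} = \frac{6371125}{912}$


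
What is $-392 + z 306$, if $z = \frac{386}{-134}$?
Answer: $- \frac{85322}{67} \approx -1273.5$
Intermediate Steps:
$z = - \frac{193}{67}$ ($z = 386 \left(- \frac{1}{134}\right) = - \frac{193}{67} \approx -2.8806$)
$-392 + z 306 = -392 - \frac{59058}{67} = - \frac{85322}{67}$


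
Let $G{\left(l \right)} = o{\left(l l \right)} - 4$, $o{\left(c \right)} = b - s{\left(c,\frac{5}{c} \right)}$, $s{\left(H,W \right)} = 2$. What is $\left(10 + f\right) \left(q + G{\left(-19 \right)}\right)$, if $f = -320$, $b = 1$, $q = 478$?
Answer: $-146630$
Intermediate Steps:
$o{\left(c \right)} = -1$ ($o{\left(c \right)} = 1 - 2 = -1$)
$G{\left(l \right)} = -5$ ($G{\left(l \right)} = -1 - 4 = -5$)
$\left(10 + f\right) \left(q + G{\left(-19 \right)}\right) = \left(10 - 320\right) \left(478 - 5\right) = \left(-310\right) 473 = -146630$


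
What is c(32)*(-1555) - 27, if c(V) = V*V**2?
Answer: -50954267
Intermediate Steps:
c(V) = V**3
c(32)*(-1555) - 27 = 32**3*(-1555) - 27 = 32768*(-1555) - 27 = -50954240 - 27 = -50954267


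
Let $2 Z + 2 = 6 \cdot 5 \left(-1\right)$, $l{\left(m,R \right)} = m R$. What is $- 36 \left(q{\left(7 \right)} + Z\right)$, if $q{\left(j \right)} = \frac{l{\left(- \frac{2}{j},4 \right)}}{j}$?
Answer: $\frac{28512}{49} \approx 581.88$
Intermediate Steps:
$l{\left(m,R \right)} = R m$
$Z = -16$ ($Z = -1 + \frac{6 \cdot 5 \left(-1\right)}{2} = -1 + \frac{30 \left(-1\right)}{2} = -1 + \frac{1}{2} \left(-30\right) = -1 - 15 = -16$)
$q{\left(j \right)} = - \frac{8}{j^{2}}$ ($q{\left(j \right)} = \frac{4 \left(- \frac{2}{j}\right)}{j} = \frac{\left(-8\right) \frac{1}{j}}{j} = - \frac{8}{j^{2}}$)
$- 36 \left(q{\left(7 \right)} + Z\right) = - 36 \left(- \frac{8}{49} - 16\right) = \left(-36\right) \left(- \frac{792}{49}\right) = \frac{28512}{49}$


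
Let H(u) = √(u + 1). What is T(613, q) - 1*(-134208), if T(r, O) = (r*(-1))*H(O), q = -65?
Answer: 134208 - 4904*I ≈ 1.3421e+5 - 4904.0*I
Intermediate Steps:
H(u) = √(1 + u)
T(r, O) = -r*√(1 + O) (T(r, O) = (r*(-1))*√(1 + O) = (-r)*√(1 + O) = -r*√(1 + O))
T(613, q) - 1*(-134208) = -1*613*√(1 - 65) - 1*(-134208) = -1*613*√(-64) + 134208 = -1*613*8*I + 134208 = -4904*I + 134208 = 134208 - 4904*I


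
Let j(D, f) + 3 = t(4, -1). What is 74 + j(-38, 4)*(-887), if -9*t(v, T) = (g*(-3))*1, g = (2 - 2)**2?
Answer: 2735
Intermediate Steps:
g = 0 (g = 0**2 = 0)
t(v, T) = 0 (t(v, T) = -0*(-3)/9 = -0 = -1/9*0 = 0)
j(D, f) = -3 (j(D, f) = -3 + 0 = -3)
74 + j(-38, 4)*(-887) = 74 - 3*(-887) = 74 + 2661 = 2735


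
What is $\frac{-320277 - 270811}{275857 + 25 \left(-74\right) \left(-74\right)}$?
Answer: $- \frac{591088}{412757} \approx -1.432$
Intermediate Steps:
$\frac{-320277 - 270811}{275857 + 25 \left(-74\right) \left(-74\right)} = - \frac{591088}{275857 - -136900} = - \frac{591088}{275857 + 136900} = - \frac{591088}{412757}$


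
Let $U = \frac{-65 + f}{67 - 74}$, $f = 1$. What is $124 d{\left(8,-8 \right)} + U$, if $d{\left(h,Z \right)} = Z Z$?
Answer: $\frac{55616}{7} \approx 7945.1$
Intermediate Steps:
$U = \frac{64}{7}$ ($U = \frac{-65 + 1}{67 - 74} = - \frac{64}{-7} = \left(-64\right) \left(- \frac{1}{7}\right) = \frac{64}{7} \approx 9.1429$)
$d{\left(h,Z \right)} = Z^{2}$
$124 d{\left(8,-8 \right)} + U = 124 \left(-8\right)^{2} + \frac{64}{7} = 124 \cdot 64 + \frac{64}{7} = 7936 + \frac{64}{7} = \frac{55616}{7}$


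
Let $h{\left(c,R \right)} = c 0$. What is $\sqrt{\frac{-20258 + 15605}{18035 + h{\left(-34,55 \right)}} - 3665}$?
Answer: $\frac{4 i \sqrt{74510394155}}{18035} \approx 60.541 i$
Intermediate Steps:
$h{\left(c,R \right)} = 0$
$\sqrt{\frac{-20258 + 15605}{18035 + h{\left(-34,55 \right)}} - 3665} = \sqrt{\frac{-20258 + 15605}{18035 + 0} - 3665} = \sqrt{- \frac{4653}{18035} - 3665} = \sqrt{- \frac{66102928}{18035}} = \frac{4 i \sqrt{74510394155}}{18035}$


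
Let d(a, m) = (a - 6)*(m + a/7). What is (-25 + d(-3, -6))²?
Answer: 52900/49 ≈ 1079.6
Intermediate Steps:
d(a, m) = (-6 + a)*(m + a/7) (d(a, m) = (-6 + a)*(m + a*(⅐)) = (-6 + a)*(m + a/7))
(-25 + d(-3, -6))² = (-25 + (-6*(-6) - 6/7*(-3) + (⅐)*(-3)² - 3*(-6)))² = (-25 + (36 + 18/7 + (⅐)*9 + 18))² = (-25 + (36 + 18/7 + 9/7 + 18))² = (-25 + 405/7)² = (230/7)² = 52900/49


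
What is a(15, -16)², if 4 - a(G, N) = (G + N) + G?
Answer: 100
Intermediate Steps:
a(G, N) = 4 - N - 2*G (a(G, N) = 4 - ((G + N) + G) = 4 - (N + 2*G) = 4 + (-N - 2*G) = 4 - N - 2*G)
a(15, -16)² = (4 - 1*(-16) - 2*15)² = (4 + 16 - 30)² = (-10)² = 100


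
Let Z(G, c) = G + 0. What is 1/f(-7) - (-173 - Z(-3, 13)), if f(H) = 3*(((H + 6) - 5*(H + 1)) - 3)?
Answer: 13261/78 ≈ 170.01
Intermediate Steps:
Z(G, c) = G
f(H) = -6 - 12*H (f(H) = 3*(((6 + H) - 5*(1 + H)) - 3) = 3*(((6 + H) + (-5 - 5*H)) - 3) = 3*((1 - 4*H) - 3) = 3*(-2 - 4*H) = -6 - 12*H)
1/f(-7) - (-173 - Z(-3, 13)) = 1/(-6 - 12*(-7)) - (-173 - 1*(-3)) = 1/(-6 + 84) - (-173 + 3) = 1/78 - 1*(-170) = 1/78 + 170 = 13261/78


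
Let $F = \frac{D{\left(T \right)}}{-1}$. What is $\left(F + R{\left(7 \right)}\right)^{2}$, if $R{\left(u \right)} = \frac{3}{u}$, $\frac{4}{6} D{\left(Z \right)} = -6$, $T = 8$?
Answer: $\frac{4356}{49} \approx 88.898$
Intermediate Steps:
$D{\left(Z \right)} = -9$ ($D{\left(Z \right)} = \frac{3}{2} \left(-6\right) = -9$)
$F = 9$ ($F = - \frac{9}{-1} = \left(-9\right) \left(-1\right) = 9$)
$\left(F + R{\left(7 \right)}\right)^{2} = \left(9 + \frac{3}{7}\right)^{2} = \left(\frac{66}{7}\right)^{2} = \frac{4356}{49}$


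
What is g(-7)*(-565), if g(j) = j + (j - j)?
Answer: 3955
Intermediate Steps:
g(j) = j (g(j) = j + 0 = j)
g(-7)*(-565) = -7*(-565) = 3955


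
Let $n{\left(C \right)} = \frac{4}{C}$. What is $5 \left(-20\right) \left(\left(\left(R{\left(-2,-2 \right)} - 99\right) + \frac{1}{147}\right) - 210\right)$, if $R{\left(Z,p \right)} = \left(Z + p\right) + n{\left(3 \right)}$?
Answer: $\frac{4581400}{147} \approx 31166.0$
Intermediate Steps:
$R{\left(Z,p \right)} = \frac{4}{3} + Z + p$ ($R{\left(Z,p \right)} = \left(Z + p\right) + \frac{4}{3} = \frac{4}{3} + Z + p$)
$5 \left(-20\right) \left(\left(\left(R{\left(-2,-2 \right)} - 99\right) + \frac{1}{147}\right) - 210\right) = 5 \left(-20\right) \left(\left(\left(\left(\frac{4}{3} - 2 - 2\right) - 99\right) + \frac{1}{147}\right) - 210\right) = - 100 \left(\left(\left(- \frac{8}{3} - 99\right) + \frac{1}{147}\right) - 210\right) = - 100 \left(\left(- \frac{305}{3} + \frac{1}{147}\right) - 210\right) = - 100 \left(- \frac{14944}{147} - 210\right) = \left(-100\right) \left(- \frac{45814}{147}\right) = \frac{4581400}{147}$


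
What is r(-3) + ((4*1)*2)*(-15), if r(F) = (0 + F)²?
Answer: -111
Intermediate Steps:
r(F) = F²
r(-3) + ((4*1)*2)*(-15) = (-3)² + ((4*1)*2)*(-15) = 9 + (4*2)*(-15) = 9 + 8*(-15) = 9 - 120 = -111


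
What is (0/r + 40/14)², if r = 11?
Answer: 400/49 ≈ 8.1633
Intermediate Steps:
(0/r + 40/14)² = (0/11 + 40/14)² = (0*(1/11) + 40*(1/14))² = (0 + 20/7)² = (20/7)² = 400/49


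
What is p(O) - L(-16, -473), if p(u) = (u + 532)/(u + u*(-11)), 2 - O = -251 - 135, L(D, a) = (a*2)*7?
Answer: 642311/97 ≈ 6621.8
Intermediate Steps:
L(D, a) = 14*a (L(D, a) = (2*a)*7 = 14*a)
O = 388 (O = 2 - (-251 - 135) = 2 - 1*(-386) = 2 + 386 = 388)
p(u) = -(532 + u)/(10*u) (p(u) = (532 + u)/(u - 11*u) = (532 + u)/((-10*u)) = (532 + u)*(-1/(10*u)) = -(532 + u)/(10*u))
p(O) - L(-16, -473) = (⅒)*(-532 - 1*388)/388 - 14*(-473) = (⅒)*(1/388)*(-532 - 388) - 1*(-6622) = (⅒)*(1/388)*(-920) + 6622 = -23/97 + 6622 = 642311/97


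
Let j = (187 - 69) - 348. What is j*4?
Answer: -920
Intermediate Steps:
j = -230 (j = 118 - 348 = -230)
j*4 = -230*4 = -920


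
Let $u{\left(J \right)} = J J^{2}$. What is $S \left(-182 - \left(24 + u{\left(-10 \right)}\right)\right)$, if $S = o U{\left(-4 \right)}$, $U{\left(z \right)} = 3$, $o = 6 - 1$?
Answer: $11910$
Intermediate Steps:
$u{\left(J \right)} = J^{3}$
$o = 5$ ($o = 6 - 1 = 5$)
$S = 15$ ($S = 5 \cdot 3 = 15$)
$S \left(-182 - \left(24 + u{\left(-10 \right)}\right)\right) = 15 \left(-182 - -976\right) = 15 \left(-182 + \left(-24 + 1000\right)\right) = 15 \left(-182 + 976\right) = 15 \cdot 794 = 11910$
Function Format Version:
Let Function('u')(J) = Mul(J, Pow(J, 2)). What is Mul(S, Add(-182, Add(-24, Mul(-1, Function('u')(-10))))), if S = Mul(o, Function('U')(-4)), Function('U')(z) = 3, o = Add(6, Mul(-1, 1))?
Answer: 11910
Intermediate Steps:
Function('u')(J) = Pow(J, 3)
o = 5 (o = Add(6, -1) = 5)
S = 15 (S = Mul(5, 3) = 15)
Mul(S, Add(-182, Add(-24, Mul(-1, Function('u')(-10))))) = Mul(15, Add(-182, Add(-24, Mul(-1, Pow(-10, 3))))) = Mul(15, Add(-182, Add(-24, Mul(-1, -1000)))) = Mul(15, Add(-182, Add(-24, 1000))) = Mul(15, Add(-182, 976)) = Mul(15, 794) = 11910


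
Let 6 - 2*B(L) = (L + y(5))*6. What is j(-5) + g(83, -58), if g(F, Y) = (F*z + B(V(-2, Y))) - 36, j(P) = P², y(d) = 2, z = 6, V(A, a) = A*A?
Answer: 472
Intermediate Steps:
V(A, a) = A²
B(L) = -3 - 3*L (B(L) = 3 - (L + 2)*6/2 = 3 - (2 + L)*6/2 = 3 - (12 + 6*L)/2 = 3 + (-6 - 3*L) = -3 - 3*L)
g(F, Y) = -51 + 6*F (g(F, Y) = (F*6 + (-3 - 3*(-2)²)) - 36 = (6*F + (-3 - 3*4)) - 36 = (6*F + (-3 - 12)) - 36 = (6*F - 15) - 36 = (-15 + 6*F) - 36 = -51 + 6*F)
j(-5) + g(83, -58) = (-5)² + (-51 + 6*83) = 25 + (-51 + 498) = 25 + 447 = 472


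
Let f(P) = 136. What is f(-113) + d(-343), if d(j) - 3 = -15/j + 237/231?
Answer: 528483/3773 ≈ 140.07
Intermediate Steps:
d(j) = 310/77 - 15/j (d(j) = 3 + (-15/j + 237/231) = 3 + (-15/j + 237*(1/231)) = 3 + (-15/j + 79/77) = 3 + (79/77 - 15/j) = 310/77 - 15/j)
f(-113) + d(-343) = 136 + (310/77 - 15/(-343)) = 136 + (310/77 - 15*(-1/343)) = 136 + (310/77 + 15/343) = 136 + 15355/3773 = 528483/3773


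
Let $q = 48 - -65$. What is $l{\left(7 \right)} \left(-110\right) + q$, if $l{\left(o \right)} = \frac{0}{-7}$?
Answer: $113$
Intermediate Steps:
$q = 113$ ($q = 48 + 65 = 113$)
$l{\left(o \right)} = 0$ ($l{\left(o \right)} = 0 \left(- \frac{1}{7}\right) = 0$)
$l{\left(7 \right)} \left(-110\right) + q = 0 \left(-110\right) + 113 = 0 + 113 = 113$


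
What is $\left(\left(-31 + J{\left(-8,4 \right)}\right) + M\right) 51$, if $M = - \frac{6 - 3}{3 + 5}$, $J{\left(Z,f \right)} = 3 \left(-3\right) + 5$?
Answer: $- \frac{14433}{8} \approx -1804.1$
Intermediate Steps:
$J{\left(Z,f \right)} = -4$ ($J{\left(Z,f \right)} = -9 + 5 = -4$)
$M = - \frac{3}{8} \approx -0.375$
$\left(\left(-31 + J{\left(-8,4 \right)}\right) + M\right) 51 = \left(\left(-31 - 4\right) - \frac{3}{8}\right) 51 = \left(-35 - \frac{3}{8}\right) 51 = \left(- \frac{283}{8}\right) 51 = - \frac{14433}{8}$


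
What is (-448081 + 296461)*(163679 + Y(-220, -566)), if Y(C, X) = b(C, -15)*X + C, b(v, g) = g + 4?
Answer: -25727639700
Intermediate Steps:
b(v, g) = 4 + g
Y(C, X) = C - 11*X (Y(C, X) = (4 - 15)*X + C = -11*X + C = C - 11*X)
(-448081 + 296461)*(163679 + Y(-220, -566)) = (-448081 + 296461)*(163679 + (-220 - 11*(-566))) = -151620*(163679 + (-220 + 6226)) = -151620*(163679 + 6006) = -151620*169685 = -25727639700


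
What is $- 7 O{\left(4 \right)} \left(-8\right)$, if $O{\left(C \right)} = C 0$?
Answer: $0$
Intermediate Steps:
$O{\left(C \right)} = 0$
$- 7 O{\left(4 \right)} \left(-8\right) = \left(-7\right) 0 \left(-8\right) = 0 \left(-8\right) = 0$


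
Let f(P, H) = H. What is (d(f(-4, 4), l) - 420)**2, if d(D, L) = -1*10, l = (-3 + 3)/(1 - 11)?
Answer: 184900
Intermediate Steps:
l = 0 (l = 0/(-10) = 0*(-1/10) = 0)
d(D, L) = -10
(d(f(-4, 4), l) - 420)**2 = (-10 - 420)**2 = (-430)**2 = 184900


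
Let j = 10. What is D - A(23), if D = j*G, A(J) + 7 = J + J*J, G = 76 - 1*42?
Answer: -205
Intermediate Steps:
G = 34 (G = 76 - 42 = 34)
A(J) = -7 + J + J**2 (A(J) = -7 + (J + J*J) = -7 + (J + J**2) = -7 + J + J**2)
D = 340 (D = 10*34 = 340)
D - A(23) = 340 - (-7 + 23 + 23**2) = 340 - (-7 + 23 + 529) = 340 - 1*545 = 340 - 545 = -205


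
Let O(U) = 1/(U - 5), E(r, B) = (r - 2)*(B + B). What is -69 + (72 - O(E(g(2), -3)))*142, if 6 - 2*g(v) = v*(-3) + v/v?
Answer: 132086/13 ≈ 10160.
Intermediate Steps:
g(v) = 5/2 + 3*v/2 (g(v) = 3 - (v*(-3) + v/v)/2 = 3 - (-3*v + 1)/2 = 3 - (1 - 3*v)/2 = 3 + (-1/2 + 3*v/2) = 5/2 + 3*v/2)
E(r, B) = 2*B*(-2 + r) (E(r, B) = (-2 + r)*(2*B) = 2*B*(-2 + r))
O(U) = 1/(-5 + U)
-69 + (72 - O(E(g(2), -3)))*142 = -69 + (72 - 1/(-5 + 2*(-3)*(-2 + (5/2 + (3/2)*2))))*142 = -69 + (72 - 1/(-5 + 2*(-3)*(-2 + (5/2 + 3))))*142 = -69 + (72 - 1/(-5 + 2*(-3)*(-2 + 11/2)))*142 = -69 + (72 - 1/(-5 + 2*(-3)*(7/2)))*142 = -69 + (72 - 1/(-5 - 21))*142 = -69 + (72 - 1/(-26))*142 = -69 + (72 - 1*(-1/26))*142 = -69 + (72 + 1/26)*142 = -69 + (1873/26)*142 = -69 + 132983/13 = 132086/13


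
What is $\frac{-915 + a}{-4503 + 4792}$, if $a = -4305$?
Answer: $- \frac{5220}{289} \approx -18.062$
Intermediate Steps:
$\frac{-915 + a}{-4503 + 4792} = \frac{-915 - 4305}{-4503 + 4792} = - \frac{5220}{289}$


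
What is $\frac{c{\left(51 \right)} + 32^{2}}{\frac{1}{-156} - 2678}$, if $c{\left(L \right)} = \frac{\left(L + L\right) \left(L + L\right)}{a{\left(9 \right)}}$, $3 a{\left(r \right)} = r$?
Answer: $- \frac{700752}{417769} \approx -1.6774$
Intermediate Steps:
$a{\left(r \right)} = \frac{r}{3}$
$c{\left(L \right)} = \frac{4 L^{2}}{3}$ ($c{\left(L \right)} = \frac{\left(L + L\right) \left(L + L\right)}{\frac{1}{3} \cdot 9} = \frac{2 L 2 L}{3} = 4 L^{2} \cdot \frac{1}{3} = \frac{4 L^{2}}{3}$)
$\frac{c{\left(51 \right)} + 32^{2}}{\frac{1}{-156} - 2678} = \frac{\frac{4 \cdot 51^{2}}{3} + 32^{2}}{\frac{1}{-156} - 2678} = \frac{\frac{4}{3} \cdot 2601 + 1024}{- \frac{1}{156} - 2678} = \frac{3468 + 1024}{- \frac{417769}{156}} = 4492 \left(- \frac{156}{417769}\right) = - \frac{700752}{417769}$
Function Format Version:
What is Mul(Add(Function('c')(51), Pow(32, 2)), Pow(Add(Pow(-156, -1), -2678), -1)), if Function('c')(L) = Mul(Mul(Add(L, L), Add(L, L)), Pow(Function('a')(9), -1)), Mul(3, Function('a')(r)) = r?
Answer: Rational(-700752, 417769) ≈ -1.6774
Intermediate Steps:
Function('a')(r) = Mul(Rational(1, 3), r)
Function('c')(L) = Mul(Rational(4, 3), Pow(L, 2)) (Function('c')(L) = Mul(Mul(Add(L, L), Add(L, L)), Pow(Mul(Rational(1, 3), 9), -1)) = Mul(Mul(Mul(2, L), Mul(2, L)), Pow(3, -1)) = Mul(Mul(4, Pow(L, 2)), Rational(1, 3)) = Mul(Rational(4, 3), Pow(L, 2)))
Mul(Add(Function('c')(51), Pow(32, 2)), Pow(Add(Pow(-156, -1), -2678), -1)) = Mul(Add(Mul(Rational(4, 3), Pow(51, 2)), Pow(32, 2)), Pow(Add(Pow(-156, -1), -2678), -1)) = Mul(Add(Mul(Rational(4, 3), 2601), 1024), Pow(Add(Rational(-1, 156), -2678), -1)) = Mul(Add(3468, 1024), Pow(Rational(-417769, 156), -1)) = Mul(4492, Rational(-156, 417769)) = Rational(-700752, 417769)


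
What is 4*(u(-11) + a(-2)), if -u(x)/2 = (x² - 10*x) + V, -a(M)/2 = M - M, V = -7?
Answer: -1792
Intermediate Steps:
a(M) = 0 (a(M) = -2*(M - M) = -2*0 = 0)
u(x) = 14 - 2*x² + 20*x (u(x) = -2*((x² - 10*x) - 7) = -2*(-7 + x² - 10*x) = 14 - 2*x² + 20*x)
4*(u(-11) + a(-2)) = 4*((14 - 2*(-11)² + 20*(-11)) + 0) = 4*((14 - 2*121 - 220) + 0) = 4*((14 - 242 - 220) + 0) = 4*(-448 + 0) = 4*(-448) = -1792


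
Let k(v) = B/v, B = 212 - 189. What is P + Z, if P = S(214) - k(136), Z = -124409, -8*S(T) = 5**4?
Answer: -2116284/17 ≈ -1.2449e+5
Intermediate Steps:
S(T) = -625/8 (S(T) = -1/8*5**4 = -1/8*625 = -625/8)
B = 23
k(v) = 23/v
P = -1331/17 (P = -625/8 - 23/136 = -1331/17 ≈ -78.294)
P + Z = -1331/17 - 124409 = -2116284/17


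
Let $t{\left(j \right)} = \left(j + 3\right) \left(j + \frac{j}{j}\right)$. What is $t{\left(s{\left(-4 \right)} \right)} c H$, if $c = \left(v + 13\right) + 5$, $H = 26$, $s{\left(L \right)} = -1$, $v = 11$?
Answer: $0$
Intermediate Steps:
$c = 29$ ($c = \left(11 + 13\right) + 5 = 24 + 5 = 29$)
$t{\left(j \right)} = \left(1 + j\right) \left(3 + j\right)$ ($t{\left(j \right)} = \left(3 + j\right) \left(j + 1\right) = \left(3 + j\right) \left(1 + j\right) = \left(1 + j\right) \left(3 + j\right)$)
$t{\left(s{\left(-4 \right)} \right)} c H = \left(3 + \left(-1\right)^{2} + 4 \left(-1\right)\right) 29 \cdot 26 = \left(3 + 1 - 4\right) 29 \cdot 26 = 0 \cdot 29 \cdot 26 = 0 \cdot 26 = 0$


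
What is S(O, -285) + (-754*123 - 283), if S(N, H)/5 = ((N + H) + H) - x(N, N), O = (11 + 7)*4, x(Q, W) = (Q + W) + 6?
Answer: -96265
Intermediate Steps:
x(Q, W) = 6 + Q + W
O = 72 (O = 18*4 = 72)
S(N, H) = -30 - 5*N + 10*H (S(N, H) = 5*(((N + H) + H) - (6 + N + N)) = 5*(((H + N) + H) - (6 + 2*N)) = 5*((N + 2*H) + (-6 - 2*N)) = 5*(-6 - N + 2*H) = -30 - 5*N + 10*H)
S(O, -285) + (-754*123 - 283) = (-30 - 5*72 + 10*(-285)) + (-754*123 - 283) = (-30 - 360 - 2850) + (-92742 - 283) = -3240 - 93025 = -96265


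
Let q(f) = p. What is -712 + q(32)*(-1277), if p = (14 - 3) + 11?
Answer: -28806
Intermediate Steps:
p = 22 (p = 11 + 11 = 22)
q(f) = 22
-712 + q(32)*(-1277) = -712 + 22*(-1277) = -712 - 28094 = -28806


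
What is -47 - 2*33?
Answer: -113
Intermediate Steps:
-47 - 2*33 = -47 - 66 = -113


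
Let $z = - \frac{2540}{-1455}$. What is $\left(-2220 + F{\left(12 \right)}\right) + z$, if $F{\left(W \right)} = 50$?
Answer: $- \frac{630962}{291} \approx -2168.3$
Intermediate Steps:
$z = \frac{508}{291}$ ($z = \left(-2540\right) \left(- \frac{1}{1455}\right) = \frac{508}{291} \approx 1.7457$)
$\left(-2220 + F{\left(12 \right)}\right) + z = \left(-2220 + 50\right) + \frac{508}{291} = -2170 + \frac{508}{291} = - \frac{630962}{291}$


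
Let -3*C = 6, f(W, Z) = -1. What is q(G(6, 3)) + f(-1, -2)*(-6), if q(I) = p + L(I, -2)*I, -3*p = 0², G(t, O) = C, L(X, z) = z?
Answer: 10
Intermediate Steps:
C = -2 (C = -⅓*6 = -2)
G(t, O) = -2
p = 0 (p = -⅓*0² = -⅓*0 = 0)
q(I) = -2*I (q(I) = 0 - 2*I = -2*I)
q(G(6, 3)) + f(-1, -2)*(-6) = -2*(-2) - 1*(-6) = 4 + 6 = 10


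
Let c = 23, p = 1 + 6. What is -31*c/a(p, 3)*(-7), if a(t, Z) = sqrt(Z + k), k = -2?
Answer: 4991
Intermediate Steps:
p = 7
a(t, Z) = sqrt(-2 + Z) (a(t, Z) = sqrt(Z - 2) = sqrt(-2 + Z))
-31*c/a(p, 3)*(-7) = -713/(sqrt(-2 + 3))*(-7) = -713/(sqrt(1))*(-7) = -713/1*(-7) = -713*(-7) = 4991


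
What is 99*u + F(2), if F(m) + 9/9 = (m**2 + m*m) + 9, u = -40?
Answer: -3944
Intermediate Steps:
F(m) = 8 + 2*m**2 (F(m) = -1 + ((m**2 + m*m) + 9) = -1 + ((m**2 + m**2) + 9) = -1 + (2*m**2 + 9) = -1 + (9 + 2*m**2) = 8 + 2*m**2)
99*u + F(2) = 99*(-40) + (8 + 2*2**2) = -3960 + (8 + 2*4) = -3960 + (8 + 8) = -3960 + 16 = -3944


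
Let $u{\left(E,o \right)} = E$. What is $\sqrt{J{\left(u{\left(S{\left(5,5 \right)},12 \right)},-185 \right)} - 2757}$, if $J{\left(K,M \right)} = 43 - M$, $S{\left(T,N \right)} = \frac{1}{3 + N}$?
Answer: $3 i \sqrt{281} \approx 50.289 i$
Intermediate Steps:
$\sqrt{J{\left(u{\left(S{\left(5,5 \right)},12 \right)},-185 \right)} - 2757} = \sqrt{\left(43 - -185\right) - 2757} = \sqrt{\left(43 + 185\right) - 2757} = \sqrt{228 - 2757} = \sqrt{-2529} = 3 i \sqrt{281}$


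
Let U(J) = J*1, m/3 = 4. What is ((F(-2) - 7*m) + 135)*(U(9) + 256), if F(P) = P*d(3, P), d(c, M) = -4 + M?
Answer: 16695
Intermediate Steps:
m = 12 (m = 3*4 = 12)
U(J) = J
F(P) = P*(-4 + P)
((F(-2) - 7*m) + 135)*(U(9) + 256) = ((-2*(-4 - 2) - 7*12) + 135)*(9 + 256) = ((-2*(-6) - 84) + 135)*265 = ((12 - 84) + 135)*265 = (-72 + 135)*265 = 63*265 = 16695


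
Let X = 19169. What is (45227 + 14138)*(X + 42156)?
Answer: 3640558625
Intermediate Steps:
(45227 + 14138)*(X + 42156) = (45227 + 14138)*(19169 + 42156) = 59365*61325 = 3640558625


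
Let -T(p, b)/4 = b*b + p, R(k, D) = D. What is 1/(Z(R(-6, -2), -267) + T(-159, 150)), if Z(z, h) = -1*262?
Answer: -1/89626 ≈ -1.1157e-5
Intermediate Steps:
Z(z, h) = -262
T(p, b) = -4*p - 4*b² (T(p, b) = -4*(b*b + p) = -4*(b² + p) = -4*(p + b²) = -4*p - 4*b²)
1/(Z(R(-6, -2), -267) + T(-159, 150)) = 1/(-262 + (-4*(-159) - 4*150²)) = 1/(-262 + (636 - 4*22500)) = 1/(-262 + (636 - 90000)) = 1/(-262 - 89364) = 1/(-89626) = -1/89626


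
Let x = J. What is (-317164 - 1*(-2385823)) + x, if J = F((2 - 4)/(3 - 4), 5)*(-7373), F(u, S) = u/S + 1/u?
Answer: 20620233/10 ≈ 2.0620e+6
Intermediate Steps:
F(u, S) = 1/u + u/S (F(u, S) = u/S + 1/u = 1/u + u/S)
J = -66357/10 (J = (1/((2 - 4)/(3 - 4)) + ((2 - 4)/(3 - 4))/5)*(-7373) = (1/(-2/(-1)) - 2/(-1)*(⅕))*(-7373) = (1/(-2*(-1)) - 2*(-1)*(⅕))*(-7373) = (1/2 + 2*(⅕))*(-7373) = (½ + ⅖)*(-7373) = (9/10)*(-7373) = -66357/10 ≈ -6635.7)
x = -66357/10 ≈ -6635.7
(-317164 - 1*(-2385823)) + x = (-317164 - 1*(-2385823)) - 66357/10 = (-317164 + 2385823) - 66357/10 = 2068659 - 66357/10 = 20620233/10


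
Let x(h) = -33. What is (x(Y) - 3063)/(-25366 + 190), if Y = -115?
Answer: 129/1049 ≈ 0.12297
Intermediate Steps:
(x(Y) - 3063)/(-25366 + 190) = (-33 - 3063)/(-25366 + 190) = -3096/(-25176) = -3096*(-1/25176) = 129/1049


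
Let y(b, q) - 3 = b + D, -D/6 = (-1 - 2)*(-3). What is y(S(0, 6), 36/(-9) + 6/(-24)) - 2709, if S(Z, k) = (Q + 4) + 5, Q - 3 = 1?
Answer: -2747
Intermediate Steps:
Q = 4 (Q = 3 + 1 = 4)
D = -54 (D = -6*(-1 - 2)*(-3) = -(-18)*(-3) = -6*9 = -54)
S(Z, k) = 13 (S(Z, k) = (4 + 4) + 5 = 8 + 5 = 13)
y(b, q) = -51 + b (y(b, q) = 3 + (b - 54) = 3 + (-54 + b) = -51 + b)
y(S(0, 6), 36/(-9) + 6/(-24)) - 2709 = (-51 + 13) - 2709 = -38 - 2709 = -2747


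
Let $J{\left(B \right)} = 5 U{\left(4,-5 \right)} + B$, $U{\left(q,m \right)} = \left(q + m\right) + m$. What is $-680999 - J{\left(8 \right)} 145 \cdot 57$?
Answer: $-499169$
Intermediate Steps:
$U{\left(q,m \right)} = q + 2 m$ ($U{\left(q,m \right)} = \left(m + q\right) + m = q + 2 m$)
$J{\left(B \right)} = -30 + B$ ($J{\left(B \right)} = 5 \left(4 + 2 \left(-5\right)\right) + B = 5 \left(4 - 10\right) + B = 5 \left(-6\right) + B = -30 + B$)
$-680999 - J{\left(8 \right)} 145 \cdot 57 = -680999 - \left(-30 + 8\right) 145 \cdot 57 = -680999 - \left(-22\right) 145 \cdot 57 = -680999 - \left(-3190\right) 57 = -680999 - -181830 = -680999 + 181830 = -499169$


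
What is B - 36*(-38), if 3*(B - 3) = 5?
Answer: 4118/3 ≈ 1372.7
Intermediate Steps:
B = 14/3 (B = 3 + (⅓)*5 = 3 + 5/3 = 14/3 ≈ 4.6667)
B - 36*(-38) = 14/3 - 36*(-38) = 14/3 + 1368 = 4118/3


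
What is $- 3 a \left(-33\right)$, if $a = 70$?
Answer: $6930$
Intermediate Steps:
$- 3 a \left(-33\right) = \left(-3\right) 70 \left(-33\right) = \left(-210\right) \left(-33\right) = 6930$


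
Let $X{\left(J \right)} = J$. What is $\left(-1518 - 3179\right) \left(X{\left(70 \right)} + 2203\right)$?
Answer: $-10676281$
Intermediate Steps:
$\left(-1518 - 3179\right) \left(X{\left(70 \right)} + 2203\right) = \left(-1518 - 3179\right) \left(70 + 2203\right) = \left(-1518 - 3179\right) 2273 = \left(-4697\right) 2273 = -10676281$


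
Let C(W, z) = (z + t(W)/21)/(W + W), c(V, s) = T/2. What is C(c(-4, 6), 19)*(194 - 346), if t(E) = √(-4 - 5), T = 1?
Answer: -2888 - 152*I/7 ≈ -2888.0 - 21.714*I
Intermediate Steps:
t(E) = 3*I (t(E) = √(-9) = 3*I)
c(V, s) = ½ (c(V, s) = 1/2 = 1*(½) = ½)
C(W, z) = (z + I/7)/(2*W) (C(W, z) = (z + (3*I)/21)/(W + W) = (z + (3*I)*(1/21))/((2*W)) = (z + I/7)*(1/(2*W)) = (z + I/7)/(2*W))
C(c(-4, 6), 19)*(194 - 346) = ((I + 7*19)/(14*(½)))*(194 - 346) = ((1/14)*2*(I + 133))*(-152) = ((1/14)*2*(133 + I))*(-152) = (19 + I/7)*(-152) = -2888 - 152*I/7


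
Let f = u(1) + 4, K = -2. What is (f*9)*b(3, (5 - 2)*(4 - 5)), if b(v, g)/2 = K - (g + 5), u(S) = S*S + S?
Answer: -432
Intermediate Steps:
u(S) = S + S**2 (u(S) = S**2 + S = S + S**2)
b(v, g) = -14 - 2*g (b(v, g) = 2*(-2 - (g + 5)) = 2*(-2 - (5 + g)) = 2*(-2 + (-5 - g)) = 2*(-7 - g) = -14 - 2*g)
f = 6 (f = 1*(1 + 1) + 4 = 1*2 + 4 = 2 + 4 = 6)
(f*9)*b(3, (5 - 2)*(4 - 5)) = (6*9)*(-14 - 2*(5 - 2)*(4 - 5)) = 54*(-14 - 6*(-1)) = 54*(-14 - 2*(-3)) = 54*(-14 + 6) = 54*(-8) = -432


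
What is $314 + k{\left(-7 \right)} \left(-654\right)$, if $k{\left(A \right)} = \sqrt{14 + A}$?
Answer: $314 - 654 \sqrt{7} \approx -1416.3$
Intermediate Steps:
$314 + k{\left(-7 \right)} \left(-654\right) = 314 + \sqrt{14 - 7} \left(-654\right) = 314 + \sqrt{7} \left(-654\right) = 314 - 654 \sqrt{7}$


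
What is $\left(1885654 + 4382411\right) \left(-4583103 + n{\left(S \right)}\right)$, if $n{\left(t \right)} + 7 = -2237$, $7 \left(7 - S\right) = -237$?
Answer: $-28741253043555$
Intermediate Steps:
$S = \frac{286}{7}$ ($S = 7 - - \frac{237}{7} = 7 + \frac{237}{7} = \frac{286}{7} \approx 40.857$)
$n{\left(t \right)} = -2244$ ($n{\left(t \right)} = -7 - 2237 = -2244$)
$\left(1885654 + 4382411\right) \left(-4583103 + n{\left(S \right)}\right) = \left(1885654 + 4382411\right) \left(-4583103 - 2244\right) = 6268065 \left(-4585347\right) = -28741253043555$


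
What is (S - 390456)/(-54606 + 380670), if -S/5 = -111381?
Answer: 55483/108688 ≈ 0.51048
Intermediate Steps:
S = 556905 (S = -5*(-111381) = 556905)
(S - 390456)/(-54606 + 380670) = (556905 - 390456)/(-54606 + 380670) = 166449/326064 = 166449*(1/326064) = 55483/108688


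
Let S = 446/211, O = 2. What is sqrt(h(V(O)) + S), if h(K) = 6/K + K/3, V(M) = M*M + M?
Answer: sqrt(227669)/211 ≈ 2.2614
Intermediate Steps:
V(M) = M + M**2 (V(M) = M**2 + M = M + M**2)
h(K) = 6/K + K/3 (h(K) = 6/K + K*(1/3) = 6/K + K/3)
S = 446/211 (S = 446*(1/211) = 446/211 ≈ 2.1137)
sqrt(h(V(O)) + S) = sqrt((6/((2*(1 + 2))) + (2*(1 + 2))/3) + 446/211) = sqrt((6/((2*3)) + (2*3)/3) + 446/211) = sqrt((6/6 + (1/3)*6) + 446/211) = sqrt((6*(1/6) + 2) + 446/211) = sqrt((1 + 2) + 446/211) = sqrt(3 + 446/211) = sqrt(1079/211) = sqrt(227669)/211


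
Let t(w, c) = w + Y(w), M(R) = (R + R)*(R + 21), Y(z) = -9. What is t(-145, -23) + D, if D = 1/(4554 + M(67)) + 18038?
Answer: 292331865/16346 ≈ 17884.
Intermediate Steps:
M(R) = 2*R*(21 + R) (M(R) = (2*R)*(21 + R) = 2*R*(21 + R))
t(w, c) = -9 + w (t(w, c) = w - 9 = -9 + w)
D = 294849149/16346 (D = 1/(4554 + 2*67*(21 + 67)) + 18038 = 1/(4554 + 2*67*88) + 18038 = 1/(4554 + 11792) + 18038 = 1/16346 + 18038 = 294849149/16346 ≈ 18038.)
t(-145, -23) + D = (-9 - 145) + 294849149/16346 = -154 + 294849149/16346 = 292331865/16346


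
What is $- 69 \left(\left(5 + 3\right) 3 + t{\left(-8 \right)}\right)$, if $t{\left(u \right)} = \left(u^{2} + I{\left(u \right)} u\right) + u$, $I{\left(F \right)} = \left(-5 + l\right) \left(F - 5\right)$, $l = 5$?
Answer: $-5520$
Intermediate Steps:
$I{\left(F \right)} = 0$ ($I{\left(F \right)} = \left(-5 + 5\right) \left(F - 5\right) = 0 \left(-5 + F\right) = 0$)
$t{\left(u \right)} = u + u^{2}$ ($t{\left(u \right)} = \left(u^{2} + 0 u\right) + u = \left(u^{2} + 0\right) + u = u^{2} + u = u + u^{2}$)
$- 69 \left(\left(5 + 3\right) 3 + t{\left(-8 \right)}\right) = - 69 \left(\left(5 + 3\right) 3 - 8 \left(1 - 8\right)\right) = - 69 \left(8 \cdot 3 - -56\right) = - 69 \left(24 + 56\right) = \left(-69\right) 80 = -5520$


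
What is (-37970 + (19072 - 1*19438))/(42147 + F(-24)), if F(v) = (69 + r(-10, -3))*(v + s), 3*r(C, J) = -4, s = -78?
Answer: -38336/35245 ≈ -1.0877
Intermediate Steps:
r(C, J) = -4/3 (r(C, J) = (1/3)*(-4) = -4/3)
F(v) = -5278 + 203*v/3 (F(v) = (69 - 4/3)*(v - 78) = 203*(-78 + v)/3 = -5278 + 203*v/3)
(-37970 + (19072 - 1*19438))/(42147 + F(-24)) = (-37970 + (19072 - 1*19438))/(42147 + (-5278 + (203/3)*(-24))) = (-37970 + (19072 - 19438))/(42147 + (-5278 - 1624)) = (-37970 - 366)/(42147 - 6902) = -38336/35245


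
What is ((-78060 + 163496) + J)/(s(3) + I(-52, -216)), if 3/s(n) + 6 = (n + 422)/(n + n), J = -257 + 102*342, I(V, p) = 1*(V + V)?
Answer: -46704507/40438 ≈ -1155.0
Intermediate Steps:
I(V, p) = 2*V (I(V, p) = 1*(2*V) = 2*V)
J = 34627 (J = -257 + 34884 = 34627)
s(n) = 3/(-6 + (422 + n)/(2*n)) (s(n) = 3/(-6 + (n + 422)/(n + n)) = 3/(-6 + (422 + n)/((2*n))) = 3/(-6 + (422 + n)*(1/(2*n))) = 3/(-6 + (422 + n)/(2*n)))
((-78060 + 163496) + J)/(s(3) + I(-52, -216)) = ((-78060 + 163496) + 34627)/(-6*3/(-422 + 11*3) + 2*(-52)) = (85436 + 34627)/(-6*3/(-422 + 33) - 104) = 120063/(-6*3/(-389) - 104) = 120063/(-6*3*(-1/389) - 104) = 120063/(18/389 - 104) = 120063/(-40438/389) = 120063*(-389/40438) = -46704507/40438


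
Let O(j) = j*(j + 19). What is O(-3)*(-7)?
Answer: 336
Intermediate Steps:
O(j) = j*(19 + j)
O(-3)*(-7) = -3*(19 - 3)*(-7) = -3*16*(-7) = -48*(-7) = 336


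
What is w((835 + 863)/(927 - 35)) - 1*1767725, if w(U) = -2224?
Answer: -1769949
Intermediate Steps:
w((835 + 863)/(927 - 35)) - 1*1767725 = -2224 - 1*1767725 = -2224 - 1767725 = -1769949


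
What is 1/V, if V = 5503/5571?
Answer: 5571/5503 ≈ 1.0124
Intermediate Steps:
V = 5503/5571 (V = 5503*(1/5571) = 5503/5571 ≈ 0.98779)
1/V = 1/(5503/5571) = 5571/5503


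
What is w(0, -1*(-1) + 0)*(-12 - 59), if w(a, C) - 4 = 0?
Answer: -284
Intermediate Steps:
w(a, C) = 4 (w(a, C) = 4 + 0 = 4)
w(0, -1*(-1) + 0)*(-12 - 59) = 4*(-12 - 59) = 4*(-71) = -284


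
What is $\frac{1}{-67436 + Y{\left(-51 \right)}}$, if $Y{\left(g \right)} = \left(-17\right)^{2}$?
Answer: $- \frac{1}{67147} \approx -1.4893 \cdot 10^{-5}$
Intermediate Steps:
$Y{\left(g \right)} = 289$
$\frac{1}{-67436 + Y{\left(-51 \right)}} = \frac{1}{-67436 + 289} = \frac{1}{-67147} = - \frac{1}{67147}$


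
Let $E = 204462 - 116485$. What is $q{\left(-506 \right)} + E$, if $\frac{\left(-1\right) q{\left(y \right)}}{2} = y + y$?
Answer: $90001$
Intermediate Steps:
$q{\left(y \right)} = - 4 y$ ($q{\left(y \right)} = - 2 \left(y + y\right) = - 2 \cdot 2 y = - 4 y$)
$E = 87977$ ($E = 204462 - 116485 = 87977$)
$q{\left(-506 \right)} + E = \left(-4\right) \left(-506\right) + 87977 = 2024 + 87977 = 90001$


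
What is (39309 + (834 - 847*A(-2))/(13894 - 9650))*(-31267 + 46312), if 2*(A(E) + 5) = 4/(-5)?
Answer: 2509999533171/4244 ≈ 5.9142e+8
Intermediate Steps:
A(E) = -27/5 (A(E) = -5 + (4/(-5))/2 = -5 + (4*(-1/5))/2 = -5 + (1/2)*(-4/5) = -5 - 2/5 = -27/5)
(39309 + (834 - 847*A(-2))/(13894 - 9650))*(-31267 + 46312) = (39309 + (834 - 847*(-27/5))/(13894 - 9650))*(-31267 + 46312) = (39309 + (834 + 22869/5)/4244)*15045 = (39309 + (27039/5)*(1/4244))*15045 = (39309 + 27039/21220)*15045 = (834164019/21220)*15045 = 2509999533171/4244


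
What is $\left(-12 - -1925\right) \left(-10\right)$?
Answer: $-19130$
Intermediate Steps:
$\left(-12 - -1925\right) \left(-10\right) = \left(-12 + 1925\right) \left(-10\right) = 1913 \left(-10\right) = -19130$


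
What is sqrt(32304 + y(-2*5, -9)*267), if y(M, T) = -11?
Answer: 3*sqrt(3263) ≈ 171.37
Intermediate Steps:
sqrt(32304 + y(-2*5, -9)*267) = sqrt(32304 - 11*267) = sqrt(32304 - 2937) = sqrt(29367) = 3*sqrt(3263)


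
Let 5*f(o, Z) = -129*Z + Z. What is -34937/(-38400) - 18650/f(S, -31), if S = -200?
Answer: -26891953/1190400 ≈ -22.591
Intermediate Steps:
f(o, Z) = -128*Z/5 (f(o, Z) = (-129*Z + Z)/5 = (-128*Z)/5 = -128*Z/5)
-34937/(-38400) - 18650/f(S, -31) = -34937/(-38400) - 18650/((-128/5*(-31))) = -34937*(-1/38400) - 18650/3968/5 = 34937/38400 - 18650*5/3968 = 34937/38400 - 46625/1984 = -26891953/1190400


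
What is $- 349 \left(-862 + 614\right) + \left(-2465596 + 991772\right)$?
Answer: $-1387272$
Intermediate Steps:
$- 349 \left(-862 + 614\right) + \left(-2465596 + 991772\right) = \left(-349\right) \left(-248\right) - 1473824 = 86552 - 1473824 = -1387272$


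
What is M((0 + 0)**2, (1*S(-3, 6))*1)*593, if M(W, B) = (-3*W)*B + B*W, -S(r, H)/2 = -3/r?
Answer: 0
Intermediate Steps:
S(r, H) = 6/r (S(r, H) = -(-6)/r = 6/r)
M(W, B) = -2*B*W (M(W, B) = -3*B*W + B*W = -2*B*W)
M((0 + 0)**2, (1*S(-3, 6))*1)*593 = -2*(1*(6/(-3)))*1*(0 + 0)**2*593 = -2*(1*(6*(-1/3)))*1*0**2*593 = -2*(1*(-2))*1*0*593 = -2*(-2*1)*0*593 = -2*(-2)*0*593 = 0*593 = 0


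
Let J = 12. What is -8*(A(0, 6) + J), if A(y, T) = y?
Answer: -96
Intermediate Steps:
-8*(A(0, 6) + J) = -8*(0 + 12) = -8*12 = -96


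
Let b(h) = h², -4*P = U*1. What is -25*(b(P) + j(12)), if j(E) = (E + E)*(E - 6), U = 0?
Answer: -3600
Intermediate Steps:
P = 0 (P = -0 = -¼*0 = 0)
j(E) = 2*E*(-6 + E) (j(E) = (2*E)*(-6 + E) = 2*E*(-6 + E))
-25*(b(P) + j(12)) = -25*(0² + 2*12*(-6 + 12)) = -25*(0 + 2*12*6) = -25*(0 + 144) = -25*144 = -3600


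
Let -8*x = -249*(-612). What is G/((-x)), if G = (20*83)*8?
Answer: 320/459 ≈ 0.69717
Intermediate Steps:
G = 13280 (G = 1660*8 = 13280)
x = -38097/2 (x = -(-249)*(-612)/8 = -1/8*152388 = -38097/2 ≈ -19049.)
G/((-x)) = 13280/((-1*(-38097/2))) = 13280/(38097/2) = 13280*(2/38097) = 320/459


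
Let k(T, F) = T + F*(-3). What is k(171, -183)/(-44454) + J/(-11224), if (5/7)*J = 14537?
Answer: -760666831/415793080 ≈ -1.8294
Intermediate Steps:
J = 101759/5 (J = (7/5)*14537 = 101759/5 ≈ 20352.)
k(T, F) = T - 3*F
k(171, -183)/(-44454) + J/(-11224) = (171 - 3*(-183))/(-44454) + (101759/5)/(-11224) = (171 + 549)*(-1/44454) + (101759/5)*(-1/11224) = 720*(-1/44454) - 101759/56120 = -120/7409 - 101759/56120 = -760666831/415793080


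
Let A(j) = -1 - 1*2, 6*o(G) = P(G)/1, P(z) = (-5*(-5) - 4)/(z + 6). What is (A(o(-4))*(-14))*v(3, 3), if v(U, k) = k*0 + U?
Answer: 126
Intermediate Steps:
P(z) = 21/(6 + z) (P(z) = (25 - 4)/(6 + z) = 21/(6 + z))
o(G) = 7/(2*(6 + G)) (o(G) = ((21/(6 + G))/1)/6 = ((21/(6 + G))*1)/6 = (21/(6 + G))/6 = 7/(2*(6 + G)))
A(j) = -3 (A(j) = -1 - 2 = -3)
v(U, k) = U (v(U, k) = 0 + U = U)
(A(o(-4))*(-14))*v(3, 3) = -3*(-14)*3 = 42*3 = 126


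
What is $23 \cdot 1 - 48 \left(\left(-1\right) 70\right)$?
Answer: $3383$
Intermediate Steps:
$23 \cdot 1 - 48 \left(\left(-1\right) 70\right) = 23 - -3360 = 23 + 3360 = 3383$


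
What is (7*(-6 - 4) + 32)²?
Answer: 1444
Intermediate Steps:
(7*(-6 - 4) + 32)² = (7*(-10) + 32)² = (-70 + 32)² = (-38)² = 1444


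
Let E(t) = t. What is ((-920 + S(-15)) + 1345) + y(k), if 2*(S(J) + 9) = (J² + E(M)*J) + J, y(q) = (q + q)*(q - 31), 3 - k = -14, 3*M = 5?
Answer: 65/2 ≈ 32.500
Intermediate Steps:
M = 5/3 (M = (⅓)*5 = 5/3 ≈ 1.6667)
k = 17 (k = 3 - 1*(-14) = 3 + 14 = 17)
y(q) = 2*q*(-31 + q) (y(q) = (2*q)*(-31 + q) = 2*q*(-31 + q))
S(J) = -9 + J²/2 + 4*J/3 (S(J) = -9 + ((J² + 5*J/3) + J)/2 = -9 + (J² + 8*J/3)/2 = -9 + (J²/2 + 4*J/3) = -9 + J²/2 + 4*J/3)
((-920 + S(-15)) + 1345) + y(k) = ((-920 + (-9 + (½)*(-15)² + (4/3)*(-15))) + 1345) + 2*17*(-31 + 17) = ((-920 + (-9 + (½)*225 - 20)) + 1345) + 2*17*(-14) = ((-920 + (-9 + 225/2 - 20)) + 1345) - 476 = ((-920 + 167/2) + 1345) - 476 = (-1673/2 + 1345) - 476 = 1017/2 - 476 = 65/2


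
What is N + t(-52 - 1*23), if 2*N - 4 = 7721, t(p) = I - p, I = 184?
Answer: 8243/2 ≈ 4121.5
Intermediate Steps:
t(p) = 184 - p
N = 7725/2 (N = 2 + (1/2)*7721 = 2 + 7721/2 = 7725/2 ≈ 3862.5)
N + t(-52 - 1*23) = 7725/2 + (184 - (-52 - 1*23)) = 7725/2 + (184 - (-52 - 23)) = 7725/2 + (184 - 1*(-75)) = 7725/2 + (184 + 75) = 7725/2 + 259 = 8243/2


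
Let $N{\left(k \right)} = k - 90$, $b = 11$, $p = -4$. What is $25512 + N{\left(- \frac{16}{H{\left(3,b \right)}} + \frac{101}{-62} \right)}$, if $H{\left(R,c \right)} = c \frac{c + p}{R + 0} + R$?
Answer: $\frac{67769221}{2666} \approx 25420.0$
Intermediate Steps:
$H{\left(R,c \right)} = R + \frac{c \left(-4 + c\right)}{R}$ ($H{\left(R,c \right)} = c \frac{c - 4}{R + 0} + R = c \frac{-4 + c}{R} + R = \frac{c \left(-4 + c\right)}{R} + R = R + \frac{c \left(-4 + c\right)}{R}$)
$N{\left(k \right)} = -90 + k$ ($N{\left(k \right)} = k - 90 = -90 + k$)
$25512 + N{\left(- \frac{16}{H{\left(3,b \right)}} + \frac{101}{-62} \right)} = 25512 - \left(\frac{5681}{62} + 16 \cdot 3 \frac{1}{3^{2} + 11^{2} - 44}\right) = 25512 - \left(\frac{5681}{62} + 16 \frac{3}{9 + 121 - 44}\right) = 25512 - \left(\frac{5681}{62} + \frac{24}{43}\right) = 25512 - \frac{245771}{2666} = \frac{67769221}{2666}$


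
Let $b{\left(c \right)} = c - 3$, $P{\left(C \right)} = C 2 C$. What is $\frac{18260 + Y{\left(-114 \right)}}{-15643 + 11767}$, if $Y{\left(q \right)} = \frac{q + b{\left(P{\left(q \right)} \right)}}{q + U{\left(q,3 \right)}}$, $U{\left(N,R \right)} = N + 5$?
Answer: $- \frac{4046105}{864348} \approx -4.6811$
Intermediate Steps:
$P{\left(C \right)} = 2 C^{2}$ ($P{\left(C \right)} = 2 C C = 2 C^{2}$)
$U{\left(N,R \right)} = 5 + N$
$b{\left(c \right)} = -3 + c$
$Y{\left(q \right)} = \frac{-3 + q + 2 q^{2}}{5 + 2 q}$ ($Y{\left(q \right)} = \frac{q + \left(-3 + 2 q^{2}\right)}{q + \left(5 + q\right)} = \frac{-3 + q + 2 q^{2}}{5 + 2 q}$)
$\frac{18260 + Y{\left(-114 \right)}}{-15643 + 11767} = \frac{18260 + \frac{-3 - 114 + 2 \left(-114\right)^{2}}{5 + 2 \left(-114\right)}}{-15643 + 11767} = \frac{18260 + \frac{-3 - 114 + 2 \cdot 12996}{5 - 228}}{-3876} = \left(18260 + \frac{-3 - 114 + 25992}{-223}\right) \left(- \frac{1}{3876}\right) = \left(18260 - \frac{25875}{223}\right) \left(- \frac{1}{3876}\right) = \frac{4046105}{223} \left(- \frac{1}{3876}\right) = - \frac{4046105}{864348}$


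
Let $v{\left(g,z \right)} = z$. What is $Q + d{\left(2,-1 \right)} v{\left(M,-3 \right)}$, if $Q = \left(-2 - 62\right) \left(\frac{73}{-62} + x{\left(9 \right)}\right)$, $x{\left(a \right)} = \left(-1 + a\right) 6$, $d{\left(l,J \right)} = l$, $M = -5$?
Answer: $- \frac{93082}{31} \approx -3002.6$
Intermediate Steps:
$x{\left(a \right)} = -6 + 6 a$
$Q = - \frac{92896}{31}$ ($Q = \left(-2 - 62\right) \left(\frac{73}{-62} + \left(-6 + 6 \cdot 9\right)\right) = - 64 \left(73 \left(- \frac{1}{62}\right) + \left(-6 + 54\right)\right) = - 64 \left(- \frac{73}{62} + 48\right) = \left(-64\right) \frac{2903}{62} = - \frac{92896}{31} \approx -2996.6$)
$Q + d{\left(2,-1 \right)} v{\left(M,-3 \right)} = - \frac{92896}{31} + 2 \left(-3\right) = - \frac{92896}{31} - 6 = - \frac{93082}{31}$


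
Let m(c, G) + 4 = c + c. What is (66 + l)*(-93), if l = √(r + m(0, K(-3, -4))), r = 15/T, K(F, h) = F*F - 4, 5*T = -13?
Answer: -6138 - 93*I*√1651/13 ≈ -6138.0 - 290.68*I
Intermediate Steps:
T = -13/5 (T = (⅕)*(-13) = -13/5 ≈ -2.6000)
K(F, h) = -4 + F² (K(F, h) = F² - 4 = -4 + F²)
m(c, G) = -4 + 2*c (m(c, G) = -4 + (c + c) = -4 + 2*c)
r = -75/13 (r = 15/(-13/5) = 15*(-5/13) = -75/13 ≈ -5.7692)
l = I*√1651/13 (l = √(-75/13 + (-4 + 2*0)) = √(-75/13 + (-4 + 0)) = √(-75/13 - 4) = √(-127/13) = I*√1651/13 ≈ 3.1256*I)
(66 + l)*(-93) = (66 + I*√1651/13)*(-93) = -6138 - 93*I*√1651/13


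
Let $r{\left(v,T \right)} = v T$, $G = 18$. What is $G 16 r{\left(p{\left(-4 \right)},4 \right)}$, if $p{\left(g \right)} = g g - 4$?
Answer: $13824$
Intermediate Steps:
$p{\left(g \right)} = -4 + g^{2}$ ($p{\left(g \right)} = g^{2} - 4 = -4 + g^{2}$)
$r{\left(v,T \right)} = T v$
$G 16 r{\left(p{\left(-4 \right)},4 \right)} = 18 \cdot 16 \cdot 4 \left(-4 + \left(-4\right)^{2}\right) = 288 \cdot 4 \left(-4 + 16\right) = 288 \cdot 4 \cdot 12 = 288 \cdot 48 = 13824$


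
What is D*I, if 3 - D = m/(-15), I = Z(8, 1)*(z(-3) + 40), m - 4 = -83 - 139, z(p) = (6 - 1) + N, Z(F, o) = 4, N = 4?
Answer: -33908/15 ≈ -2260.5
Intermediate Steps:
z(p) = 9 (z(p) = (6 - 1) + 4 = 5 + 4 = 9)
m = -218 (m = 4 + (-83 - 139) = 4 - 222 = -218)
I = 196 (I = 4*(9 + 40) = 4*49 = 196)
D = -173/15 (D = 3 - (-218)/(-15) = 3 - (-218)*(-1)/15 = 3 - 1*218/15 = 3 - 218/15 = -173/15 ≈ -11.533)
D*I = -173/15*196 = -33908/15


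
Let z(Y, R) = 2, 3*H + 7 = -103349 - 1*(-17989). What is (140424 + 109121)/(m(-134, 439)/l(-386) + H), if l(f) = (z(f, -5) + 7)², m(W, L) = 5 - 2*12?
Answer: -20213145/2304928 ≈ -8.7695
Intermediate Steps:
H = -85367/3 (H = -7/3 + (-103349 - 1*(-17989))/3 = -7/3 + (-103349 + 17989)/3 = -7/3 + (⅓)*(-85360) = -7/3 - 85360/3 = -85367/3 ≈ -28456.)
m(W, L) = -19 (m(W, L) = 5 - 24 = -19)
l(f) = 81 (l(f) = (2 + 7)² = 9² = 81)
(140424 + 109121)/(m(-134, 439)/l(-386) + H) = (140424 + 109121)/(-19/81 - 85367/3) = 249545/(-19*1/81 - 85367/3) = 249545/(-19/81 - 85367/3) = 249545/(-2304928/81) = 249545*(-81/2304928) = -20213145/2304928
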